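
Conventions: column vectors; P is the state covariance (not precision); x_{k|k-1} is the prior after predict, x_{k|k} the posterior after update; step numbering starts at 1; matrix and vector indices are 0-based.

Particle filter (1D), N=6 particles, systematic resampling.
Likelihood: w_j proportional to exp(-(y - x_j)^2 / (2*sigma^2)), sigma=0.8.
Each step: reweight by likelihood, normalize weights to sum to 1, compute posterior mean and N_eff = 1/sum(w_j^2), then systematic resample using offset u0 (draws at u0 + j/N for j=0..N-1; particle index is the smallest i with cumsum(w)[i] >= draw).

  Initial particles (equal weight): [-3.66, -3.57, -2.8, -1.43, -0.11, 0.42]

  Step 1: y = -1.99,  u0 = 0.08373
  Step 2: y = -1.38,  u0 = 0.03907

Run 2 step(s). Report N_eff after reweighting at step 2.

N_eff = 3.8302

step 1: w=[0.0661, 0.0831, 0.3501, 0.4575, 0.0369, 0.0063]  mean=-2.1747  Neff=2.9027  idx=[1, 2, 2, 3, 3, 3]
step 2: w=[0.0069, 0.0603, 0.0603, 0.2908, 0.2908, 0.2908]  mean=-1.6099  Neff=3.8302  idx=[1, 3, 3, 4, 4, 5]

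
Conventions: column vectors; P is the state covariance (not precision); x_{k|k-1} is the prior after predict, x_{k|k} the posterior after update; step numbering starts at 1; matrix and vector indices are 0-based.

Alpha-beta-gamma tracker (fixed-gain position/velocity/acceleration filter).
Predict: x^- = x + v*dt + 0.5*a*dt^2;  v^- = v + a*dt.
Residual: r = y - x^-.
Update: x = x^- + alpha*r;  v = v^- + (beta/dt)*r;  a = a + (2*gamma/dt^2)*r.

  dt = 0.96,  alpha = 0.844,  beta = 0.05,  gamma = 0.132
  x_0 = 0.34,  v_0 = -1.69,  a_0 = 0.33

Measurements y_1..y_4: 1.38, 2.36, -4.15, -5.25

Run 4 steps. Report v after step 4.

v_post = 0.6405

step 1: x_pred=-1.1303  r=2.5103  x^+=0.9884  v^+=-1.2425  a^+=1.0491
step 2: x_pred=0.2791  r=2.0809  x^+=2.0354  v^+=-0.1269  a^+=1.6452
step 3: x_pred=2.6716  r=-6.8216  x^+=-3.0858  v^+=1.0972  a^+=-0.3089
step 4: x_pred=-2.1749  r=-3.0751  x^+=-4.7703  v^+=0.6405  a^+=-1.1898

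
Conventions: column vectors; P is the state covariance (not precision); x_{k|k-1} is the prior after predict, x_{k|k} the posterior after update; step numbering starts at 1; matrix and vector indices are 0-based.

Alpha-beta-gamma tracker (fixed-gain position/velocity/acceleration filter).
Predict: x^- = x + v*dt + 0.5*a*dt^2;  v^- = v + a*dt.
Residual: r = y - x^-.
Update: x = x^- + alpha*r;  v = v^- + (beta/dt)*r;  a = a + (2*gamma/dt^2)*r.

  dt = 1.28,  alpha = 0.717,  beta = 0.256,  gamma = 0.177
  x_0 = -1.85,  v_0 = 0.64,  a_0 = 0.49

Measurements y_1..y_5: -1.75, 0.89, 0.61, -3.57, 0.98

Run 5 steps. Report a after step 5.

step 1: x_pred=-0.6294  r=-1.1206  x^+=-1.4329  v^+=1.0431  a^+=0.2479
step 2: x_pred=0.1053  r=0.7847  x^+=0.6679  v^+=1.5173  a^+=0.4174
step 3: x_pred=2.9520  r=-2.3420  x^+=1.2728  v^+=1.5832  a^+=-0.0886
step 4: x_pred=3.2267  r=-6.7967  x^+=-1.6465  v^+=0.1104  a^+=-1.5571
step 5: x_pred=-2.7808  r=3.7608  x^+=-0.0843  v^+=-1.1305  a^+=-0.7446

a_post = -0.7446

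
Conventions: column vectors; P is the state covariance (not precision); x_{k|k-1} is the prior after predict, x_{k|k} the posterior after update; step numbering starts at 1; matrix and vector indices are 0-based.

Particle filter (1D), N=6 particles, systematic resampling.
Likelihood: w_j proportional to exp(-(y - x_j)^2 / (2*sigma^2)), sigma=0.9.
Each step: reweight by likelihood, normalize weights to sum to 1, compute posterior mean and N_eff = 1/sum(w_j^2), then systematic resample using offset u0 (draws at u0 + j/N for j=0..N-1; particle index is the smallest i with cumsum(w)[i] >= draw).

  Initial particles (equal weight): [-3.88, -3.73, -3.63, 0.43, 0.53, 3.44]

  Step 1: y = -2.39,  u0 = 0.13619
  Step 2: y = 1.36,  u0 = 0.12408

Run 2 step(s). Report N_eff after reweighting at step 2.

N_eff = 5.0615

step 1: w=[0.2582, 0.3356, 0.3935, 0.0075, 0.0053, 0.0000]  mean=-3.6757  Neff=2.9925  idx=[0, 1, 1, 2, 2, 2]
step 2: w=[0.0482, 0.1254, 0.1254, 0.2337, 0.2337, 0.2337]  mean=-3.6671  Neff=5.0615  idx=[1, 2, 3, 4, 5, 5]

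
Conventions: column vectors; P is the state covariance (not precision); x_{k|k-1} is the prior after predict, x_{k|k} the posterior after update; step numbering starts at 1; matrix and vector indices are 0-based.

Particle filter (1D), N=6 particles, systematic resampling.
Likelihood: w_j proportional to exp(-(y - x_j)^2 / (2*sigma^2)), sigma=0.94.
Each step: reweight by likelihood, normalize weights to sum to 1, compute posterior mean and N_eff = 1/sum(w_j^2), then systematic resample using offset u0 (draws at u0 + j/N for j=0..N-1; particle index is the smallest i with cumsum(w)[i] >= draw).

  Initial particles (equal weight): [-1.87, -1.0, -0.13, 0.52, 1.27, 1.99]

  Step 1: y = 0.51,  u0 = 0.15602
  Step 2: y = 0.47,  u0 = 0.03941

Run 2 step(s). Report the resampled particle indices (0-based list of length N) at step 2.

resampled_idx = [0, 1, 2, 2, 3, 4]

step 1: w=[0.0130, 0.0882, 0.2542, 0.3205, 0.2312, 0.0928]  mean=0.4994  Neff=4.2123  idx=[2, 2, 3, 3, 4, 5]
step 2: w=[0.1775, 0.1775, 0.2173, 0.2173, 0.1515, 0.0589]  mean=0.4894  Neff=5.4383  idx=[0, 1, 2, 2, 3, 4]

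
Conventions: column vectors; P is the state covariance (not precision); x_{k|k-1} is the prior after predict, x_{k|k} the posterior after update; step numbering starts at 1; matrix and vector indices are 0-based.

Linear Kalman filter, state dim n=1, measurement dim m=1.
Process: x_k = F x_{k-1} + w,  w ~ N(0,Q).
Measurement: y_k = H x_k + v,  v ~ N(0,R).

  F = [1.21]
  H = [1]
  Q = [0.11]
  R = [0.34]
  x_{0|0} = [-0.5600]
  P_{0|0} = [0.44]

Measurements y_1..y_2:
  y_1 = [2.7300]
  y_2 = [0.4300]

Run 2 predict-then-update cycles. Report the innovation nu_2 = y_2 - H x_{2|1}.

step 1: x^-=[-0.6776]  P^-=[0.7542]  S=[1.0942]  K=[0.6893]  nu=[3.4076]  x^+=[1.6712]  P^+=[0.2344]
step 2: x^-=[2.0221]  P^-=[0.4531]  S=[0.7931]  K=[0.5713]  nu=[-1.5921]  x^+=[1.1125]  P^+=[0.1942]

innov = [-1.5921]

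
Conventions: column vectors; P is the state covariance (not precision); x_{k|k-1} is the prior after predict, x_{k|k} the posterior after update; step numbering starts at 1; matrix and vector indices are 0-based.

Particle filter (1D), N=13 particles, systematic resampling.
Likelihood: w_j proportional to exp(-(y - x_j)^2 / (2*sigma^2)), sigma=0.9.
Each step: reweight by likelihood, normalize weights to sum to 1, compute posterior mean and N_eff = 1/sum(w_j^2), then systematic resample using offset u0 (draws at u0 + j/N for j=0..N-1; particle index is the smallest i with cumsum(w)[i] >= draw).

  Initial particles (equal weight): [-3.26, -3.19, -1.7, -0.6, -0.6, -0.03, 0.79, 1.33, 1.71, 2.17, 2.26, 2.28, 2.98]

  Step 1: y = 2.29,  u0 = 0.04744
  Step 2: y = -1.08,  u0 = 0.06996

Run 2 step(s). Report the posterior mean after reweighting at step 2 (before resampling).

step 1: w=[0.0000, 0.0000, 0.0000, 0.0011, 0.0011, 0.0067, 0.0461, 0.1046, 0.1501, 0.1832, 0.1847, 0.1848, 0.1377]  mean=2.0774  Neff=6.3928  idx=[6, 7, 8, 8, 9, 9, 10, 10, 10, 11, 11, 12, 12]
step 2: w=[0.6892, 0.1655, 0.0489, 0.0489, 0.0088, 0.0088, 0.0061, 0.0061, 0.0061, 0.0056, 0.0056, 0.0002, 0.0002]  mean=1.0382  Neff=1.9704  idx=[0, 0, 0, 0, 0, 0, 0, 0, 0, 1, 1, 3, 9]

post_mean = 1.0382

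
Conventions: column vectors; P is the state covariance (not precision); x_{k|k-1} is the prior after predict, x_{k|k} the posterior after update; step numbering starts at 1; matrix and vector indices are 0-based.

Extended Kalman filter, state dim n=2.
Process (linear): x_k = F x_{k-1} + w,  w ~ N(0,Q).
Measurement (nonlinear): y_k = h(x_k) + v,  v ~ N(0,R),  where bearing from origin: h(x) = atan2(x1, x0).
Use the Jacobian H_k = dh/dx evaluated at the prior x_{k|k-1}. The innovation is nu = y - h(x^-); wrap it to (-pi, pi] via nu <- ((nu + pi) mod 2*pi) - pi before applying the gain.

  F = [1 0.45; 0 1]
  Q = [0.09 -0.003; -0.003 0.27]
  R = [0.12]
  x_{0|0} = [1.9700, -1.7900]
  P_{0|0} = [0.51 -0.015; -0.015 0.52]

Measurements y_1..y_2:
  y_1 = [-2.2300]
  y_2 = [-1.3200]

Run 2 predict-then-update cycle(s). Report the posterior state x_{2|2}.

step 1: x^-=[1.1645, -1.7900]  P^-=[0.6918 0.2160; 0.2160 0.7900]  H_jac=[0.3925 0.2554]  S=[0.3214]  K=[1.0165; 0.8915]  nu=[-1.2360]  x^+=[-0.0918, -2.8918]  P^+=[0.3597 -0.0752; -0.0752 0.5346]
step 2: x^-=[-1.3932, -2.8918]  P^-=[0.4902 0.1623; 0.1623 0.8046]  H_jac=[0.2807 -0.1352]  S=[0.1610]  K=[0.7183; -0.3927]  nu=[0.6997]  x^+=[-0.8906, -3.1666]  P^+=[0.4072 0.2077; 0.2077 0.7797]

x_post = [-0.8906, -3.1666]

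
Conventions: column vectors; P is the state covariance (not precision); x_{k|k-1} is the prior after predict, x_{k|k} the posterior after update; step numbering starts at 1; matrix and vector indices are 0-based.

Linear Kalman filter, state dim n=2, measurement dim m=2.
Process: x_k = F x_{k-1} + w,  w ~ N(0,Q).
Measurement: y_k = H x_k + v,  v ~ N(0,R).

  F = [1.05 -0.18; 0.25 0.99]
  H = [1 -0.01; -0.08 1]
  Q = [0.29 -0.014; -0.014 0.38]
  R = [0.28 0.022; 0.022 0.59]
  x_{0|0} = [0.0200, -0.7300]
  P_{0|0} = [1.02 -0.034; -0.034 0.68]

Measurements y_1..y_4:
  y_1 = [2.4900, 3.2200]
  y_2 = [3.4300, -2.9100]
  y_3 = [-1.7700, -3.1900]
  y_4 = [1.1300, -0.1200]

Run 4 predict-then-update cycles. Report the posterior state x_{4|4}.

x_post = [0.8171, -0.7223]

step 1: x^-=[0.1524, -0.7177]  P^-=[1.4494 0.0988; 0.0988 1.0934]  S=[1.7276 -0.0060; -0.0060 1.6769]  K=[0.8384 -0.0072; 0.0531 0.6475]  nu=[2.3304, 3.9499]  x^+=[2.0777, 1.9637]  P^+=[0.2349 0.0330; 0.0330 0.3858]
step 2: x^-=[1.8281, 2.4635]  P^-=[0.5490 0.0117; 0.0117 0.7892]  S=[0.8289 -0.0181; -0.0181 1.3808]  K=[0.6619 -0.0147; 0.0171 0.5711]  nu=[1.6265, -5.2272]  x^+=[2.9814, -0.4939]  P^+=[0.1852 0.0207; 0.0207 0.3390]
step 3: x^-=[3.2193, 0.2564]  P^-=[0.4974 -0.0052; -0.0052 0.7341]  S=[0.7775 -0.0303; -0.0303 1.3281]  K=[0.6390 -0.0193; 0.0055 0.5532]  nu=[-4.9868, -3.1889]  x^+=[0.0944, -1.5348]  P^+=[0.1787 0.0170; 0.0170 0.3278]
step 4: x^-=[0.3754, -1.4959]  P^-=[0.4912 -0.0086; -0.0086 0.7209]  S=[0.7714 -0.0331; -0.0331 1.3154]  K=[0.6360 -0.0204; 0.0030 0.5486]  nu=[0.7397, 1.4059]  x^+=[0.8171, -0.7223]  P^+=[0.1778 0.0162; 0.0162 0.3251]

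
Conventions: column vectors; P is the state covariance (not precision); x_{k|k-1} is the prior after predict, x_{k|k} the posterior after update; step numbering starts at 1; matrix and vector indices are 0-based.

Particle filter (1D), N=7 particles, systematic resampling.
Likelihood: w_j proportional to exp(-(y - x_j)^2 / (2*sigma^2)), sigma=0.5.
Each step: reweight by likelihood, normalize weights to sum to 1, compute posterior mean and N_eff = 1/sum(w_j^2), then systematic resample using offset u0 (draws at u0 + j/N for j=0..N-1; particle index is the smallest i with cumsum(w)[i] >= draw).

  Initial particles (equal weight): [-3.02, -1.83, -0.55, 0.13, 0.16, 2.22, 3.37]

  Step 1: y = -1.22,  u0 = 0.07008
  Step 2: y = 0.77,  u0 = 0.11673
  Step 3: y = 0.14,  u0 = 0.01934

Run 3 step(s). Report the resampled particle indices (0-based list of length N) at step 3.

resampled_idx = [0, 1, 2, 3, 4, 5, 6]

step 1: w=[0.0016, 0.5096, 0.4370, 0.0280, 0.0238, 0.0000, 0.0000]  mean=-1.1704  Neff=2.2125  idx=[1, 1, 1, 1, 2, 2, 2]
step 2: w=[0.0000, 0.0000, 0.0000, 0.0000, 0.3333, 0.3333, 0.3333]  mean=-0.5501  Neff=3.0004  idx=[4, 4, 5, 5, 6, 6, 6]
step 3: w=[0.1429, 0.1429, 0.1429, 0.1429, 0.1429, 0.1429, 0.1429]  mean=-0.5500  Neff=7.0000  idx=[0, 1, 2, 3, 4, 5, 6]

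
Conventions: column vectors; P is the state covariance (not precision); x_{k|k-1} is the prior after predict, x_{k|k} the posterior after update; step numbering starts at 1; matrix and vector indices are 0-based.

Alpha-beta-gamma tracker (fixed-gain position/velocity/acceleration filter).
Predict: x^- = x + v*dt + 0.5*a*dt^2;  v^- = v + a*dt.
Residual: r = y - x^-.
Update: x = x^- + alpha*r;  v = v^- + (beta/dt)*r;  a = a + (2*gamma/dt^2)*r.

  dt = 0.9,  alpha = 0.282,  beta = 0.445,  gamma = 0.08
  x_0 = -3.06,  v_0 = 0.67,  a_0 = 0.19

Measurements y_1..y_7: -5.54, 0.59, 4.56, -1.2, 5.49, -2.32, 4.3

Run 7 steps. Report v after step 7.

step 1: x_pred=-2.3800  r=-3.1600  x^+=-3.2712  v^+=-0.7214  a^+=-0.4342
step 2: x_pred=-4.0963  r=4.6863  x^+=-2.7747  v^+=1.2049  a^+=0.4915
step 3: x_pred=-1.4913  r=6.0513  x^+=0.2152  v^+=4.6393  a^+=1.6868
step 4: x_pred=5.0737  r=-6.2737  x^+=3.3045  v^+=3.0554  a^+=0.4476
step 5: x_pred=6.2356  r=-0.7456  x^+=6.0254  v^+=3.0895  a^+=0.3003
step 6: x_pred=8.9276  r=-11.2476  x^+=5.7558  v^+=-2.2015  a^+=-1.9215
step 7: x_pred=2.9962  r=1.3038  x^+=3.3639  v^+=-3.2862  a^+=-1.6639

v_post = -3.2862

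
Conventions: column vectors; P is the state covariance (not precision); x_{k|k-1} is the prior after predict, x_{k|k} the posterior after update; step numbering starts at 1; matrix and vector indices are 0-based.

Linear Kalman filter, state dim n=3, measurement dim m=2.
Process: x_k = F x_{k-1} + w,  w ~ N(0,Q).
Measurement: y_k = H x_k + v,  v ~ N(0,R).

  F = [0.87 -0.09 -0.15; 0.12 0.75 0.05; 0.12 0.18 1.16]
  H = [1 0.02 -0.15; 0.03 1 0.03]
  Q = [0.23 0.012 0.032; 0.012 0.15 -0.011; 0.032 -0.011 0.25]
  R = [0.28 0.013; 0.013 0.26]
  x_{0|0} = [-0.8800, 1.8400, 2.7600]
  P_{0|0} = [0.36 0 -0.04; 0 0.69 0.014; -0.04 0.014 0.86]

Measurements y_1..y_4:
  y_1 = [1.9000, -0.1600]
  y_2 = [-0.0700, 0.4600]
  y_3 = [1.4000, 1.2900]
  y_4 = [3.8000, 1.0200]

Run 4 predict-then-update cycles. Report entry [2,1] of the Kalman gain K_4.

step 1: x^-=[-1.3452, 1.4124, 3.4272]  P^-=[0.5382 -0.0061 -0.1327; -0.0061 0.5460 0.1437; -0.1327 0.1437 1.4295]  S=[0.8893 0.0027; 0.0027 0.8158]  K=[0.6275 0.0054; -0.0208 0.6744; -0.3878 0.2251]  nu=[3.7310, -1.6349]  x^+=[0.9871, 0.2320, 1.6123]  P^+=[0.1881 0.0014 0.0823; 0.0014 0.1746 0.0134; 0.0823 0.0134 1.2549]
step 2: x^-=[0.5960, 0.3731, 2.0305]  P^-=[0.3807 0.0119 -0.0895; 0.0119 0.2563 0.1119; -0.0895 0.1119 1.9755]  S=[0.7319 0.0136; 0.0136 0.5257]  K=[0.5383 0.0254; -0.0088 0.4949; -0.5303 0.3342]  nu=[-0.3689, 0.0081]  x^+=[0.3976, 0.3804, 2.2289]  P^+=[0.1679 0.0052 0.1127; 0.0052 0.1276 0.0251; 0.1127 0.0251 1.7157]
step 3: x^-=[-0.0226, 0.4444, 2.7017]  P^-=[0.3671 0.0113 -0.1419; 0.0113 0.2327 0.1472; -0.1419 0.1472 2.6073]  S=[0.7480 0.0026; 0.0026 0.5046]  K=[0.5194 0.0331; -0.0099 0.4706; -0.7102 0.4420]  nu=[1.8190, 0.7652]  x^+=[0.9475, 0.7866, 1.7481]  P^+=[0.1647 0.0066 0.1261; 0.0066 0.1209 0.0379; 0.1261 0.0379 2.1332]
step 4: x^-=[0.4914, 0.7911, 2.2831]  P^-=[0.3707 0.0081 -0.2029; 0.0081 0.2313 0.1838; -0.2029 0.1838 3.1779]  S=[0.7824 -0.0101; -0.0101 0.5056]  K=[0.5134 0.0362; -0.0130 0.4685; -0.8572 0.5229]  nu=[3.6353, 0.1457]  x^+=[2.3629, 0.8122, -0.7569]  P^+=[0.1642 0.0071 0.1342; 0.0071 0.1200 0.0471; 0.1342 0.0471 2.4557]

K[2,1] = 0.5229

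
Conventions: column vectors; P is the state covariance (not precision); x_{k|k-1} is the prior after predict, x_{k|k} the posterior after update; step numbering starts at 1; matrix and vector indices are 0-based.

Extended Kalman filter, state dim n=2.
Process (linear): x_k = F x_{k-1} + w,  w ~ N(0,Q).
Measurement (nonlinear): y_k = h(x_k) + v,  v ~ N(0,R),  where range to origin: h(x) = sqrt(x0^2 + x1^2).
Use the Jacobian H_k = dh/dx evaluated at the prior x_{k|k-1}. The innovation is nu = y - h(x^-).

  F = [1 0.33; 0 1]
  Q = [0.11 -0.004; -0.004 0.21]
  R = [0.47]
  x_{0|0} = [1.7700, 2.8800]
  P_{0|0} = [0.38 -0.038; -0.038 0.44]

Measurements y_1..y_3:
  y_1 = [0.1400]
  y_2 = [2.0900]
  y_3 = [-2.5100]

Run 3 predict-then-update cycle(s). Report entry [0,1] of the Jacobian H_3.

H_jac[0,1] = 0.4751

step 1: x^-=[2.7204, 2.8800]  P^-=[0.5128 0.1032; 0.1032 0.6500]  H_jac=[0.6867 0.7270]  S=[1.1584]  K=[0.3688; 0.4691]  nu=[-3.8217]  x^+=[1.3110, 1.0872]  P^+=[0.3553 -0.0972; -0.0972 0.3951]
step 2: x^-=[1.6698, 1.0872]  P^-=[0.4442 0.0292; 0.0292 0.6051]  H_jac=[0.8380 0.5456]  S=[0.9888]  K=[0.3926; 0.3586]  nu=[0.0974]  x^+=[1.7081, 1.1222]  P^+=[0.2918 -0.1100; -0.1100 0.4779]
step 3: x^-=[2.0784, 1.1222]  P^-=[0.3812 0.0437; 0.0437 0.6879]  H_jac=[0.8799 0.4751]  S=[0.9570]  K=[0.3722; 0.3817]  nu=[-4.8720]  x^+=[0.2649, -0.7374]  P^+=[0.2486 -0.0923; -0.0923 0.5485]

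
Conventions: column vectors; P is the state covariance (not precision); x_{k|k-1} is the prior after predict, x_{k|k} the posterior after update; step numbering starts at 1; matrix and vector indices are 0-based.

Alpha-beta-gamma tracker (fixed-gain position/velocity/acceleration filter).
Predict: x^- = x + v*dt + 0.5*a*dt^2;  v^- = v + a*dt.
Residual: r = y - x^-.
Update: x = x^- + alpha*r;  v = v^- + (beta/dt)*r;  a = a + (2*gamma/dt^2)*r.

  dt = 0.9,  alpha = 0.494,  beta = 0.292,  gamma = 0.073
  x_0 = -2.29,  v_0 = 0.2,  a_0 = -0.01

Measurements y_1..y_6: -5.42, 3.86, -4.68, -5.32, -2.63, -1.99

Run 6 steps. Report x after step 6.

x_post = -3.3798

step 1: x_pred=-2.1140  r=-3.3060  x^+=-3.7472  v^+=-0.8816  a^+=-0.6059
step 2: x_pred=-4.7860  r=8.6460  x^+=-0.5149  v^+=1.3783  a^+=0.9525
step 3: x_pred=1.1113  r=-5.7913  x^+=-1.7496  v^+=0.3566  a^+=-0.0913
step 4: x_pred=-1.4657  r=-3.8543  x^+=-3.3697  v^+=-0.9762  a^+=-0.7861
step 5: x_pred=-4.5666  r=1.9366  x^+=-3.6099  v^+=-1.0553  a^+=-0.4370
step 6: x_pred=-4.7367  r=2.7467  x^+=-3.3798  v^+=-0.5575  a^+=0.0581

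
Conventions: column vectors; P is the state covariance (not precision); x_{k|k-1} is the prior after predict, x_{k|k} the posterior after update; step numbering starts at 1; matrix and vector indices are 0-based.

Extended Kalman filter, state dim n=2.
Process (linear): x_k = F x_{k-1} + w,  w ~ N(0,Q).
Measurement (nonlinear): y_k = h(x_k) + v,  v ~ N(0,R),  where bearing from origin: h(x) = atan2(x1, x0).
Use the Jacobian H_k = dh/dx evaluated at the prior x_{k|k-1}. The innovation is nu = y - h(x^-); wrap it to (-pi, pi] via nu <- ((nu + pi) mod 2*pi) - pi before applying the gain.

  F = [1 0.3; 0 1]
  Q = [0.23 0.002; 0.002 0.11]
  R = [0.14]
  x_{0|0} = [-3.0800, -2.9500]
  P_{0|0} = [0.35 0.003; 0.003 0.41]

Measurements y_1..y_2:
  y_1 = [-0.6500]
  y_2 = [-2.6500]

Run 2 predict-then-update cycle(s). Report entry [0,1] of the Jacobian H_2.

step 1: x^-=[-3.9650, -2.9500]  P^-=[0.6187 0.1280; 0.1280 0.5200]  H_jac=[0.1208 -0.1623]  S=[0.1577]  K=[0.3421; -0.4372]  nu=[1.8519]  x^+=[-3.3315, -3.7597]  P^+=[0.6002 0.1516; 0.1516 0.4898]
step 2: x^-=[-4.4594, -3.7597]  P^-=[0.9653 0.3005; 0.3005 0.5998]  H_jac=[0.1105 -0.1311]  S=[0.1534]  K=[0.4386; -0.2961]  nu=[-0.2089]  x^+=[-4.5510, -3.6979]  P^+=[0.9358 0.3205; 0.3205 0.5864]

H_jac[0,1] = -0.1311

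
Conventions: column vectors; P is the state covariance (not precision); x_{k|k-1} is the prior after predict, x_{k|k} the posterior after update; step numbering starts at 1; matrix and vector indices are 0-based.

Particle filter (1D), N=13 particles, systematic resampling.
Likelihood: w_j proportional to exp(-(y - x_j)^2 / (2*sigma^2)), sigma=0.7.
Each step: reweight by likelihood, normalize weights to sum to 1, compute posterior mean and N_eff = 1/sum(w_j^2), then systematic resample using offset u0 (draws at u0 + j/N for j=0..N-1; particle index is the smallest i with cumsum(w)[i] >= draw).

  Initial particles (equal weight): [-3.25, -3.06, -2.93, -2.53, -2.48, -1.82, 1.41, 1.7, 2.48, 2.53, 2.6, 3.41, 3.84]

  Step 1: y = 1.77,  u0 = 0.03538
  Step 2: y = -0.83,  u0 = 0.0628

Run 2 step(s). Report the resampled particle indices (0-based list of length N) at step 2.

resampled_idx = [0, 0, 0, 1, 1, 1, 2, 2, 2, 3, 4, 5, 6]

step 1: w=[0.0000, 0.0000, 0.0000, 0.0000, 0.0000, 0.0000, 0.2437, 0.2767, 0.1663, 0.1543, 0.1377, 0.0179, 0.0035]  mean=2.0491  Neff=4.8384  idx=[6, 6, 6, 7, 7, 7, 7, 8, 8, 9, 9, 10, 10]
step 2: w=[0.2509, 0.2509, 0.2509, 0.0612, 0.0612, 0.0612, 0.0612, 0.0006, 0.0006, 0.0004, 0.0004, 0.0003, 0.0003]  mean=1.4838  Neff=4.9051  idx=[0, 0, 0, 1, 1, 1, 2, 2, 2, 3, 4, 5, 6]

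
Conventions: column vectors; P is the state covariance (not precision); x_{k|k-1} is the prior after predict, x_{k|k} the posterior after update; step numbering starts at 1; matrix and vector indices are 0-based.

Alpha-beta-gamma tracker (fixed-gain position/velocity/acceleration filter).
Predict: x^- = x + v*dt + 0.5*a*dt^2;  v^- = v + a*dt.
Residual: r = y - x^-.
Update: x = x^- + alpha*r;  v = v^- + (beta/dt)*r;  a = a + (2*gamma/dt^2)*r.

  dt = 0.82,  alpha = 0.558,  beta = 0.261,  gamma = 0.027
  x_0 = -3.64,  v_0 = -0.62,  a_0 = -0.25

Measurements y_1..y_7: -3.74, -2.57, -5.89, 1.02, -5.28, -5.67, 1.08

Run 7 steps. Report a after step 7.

a_post = 0.3208

step 1: x_pred=-4.2325  r=0.4925  x^+=-3.9577  v^+=-0.6683  a^+=-0.2105
step 2: x_pred=-4.5764  r=2.0064  x^+=-3.4568  v^+=-0.2022  a^+=-0.0493
step 3: x_pred=-3.6392  r=-2.2508  x^+=-4.8952  v^+=-0.9591  a^+=-0.2301
step 4: x_pred=-5.7589  r=6.7789  x^+=-1.9763  v^+=1.0100  a^+=0.3143
step 5: x_pred=-1.0424  r=-4.2376  x^+=-3.4070  v^+=-0.0811  a^+=-0.0260
step 6: x_pred=-3.4822  r=-2.1878  x^+=-4.7030  v^+=-0.7987  a^+=-0.2017
step 7: x_pred=-5.4258  r=6.5058  x^+=-1.7955  v^+=1.1066  a^+=0.3208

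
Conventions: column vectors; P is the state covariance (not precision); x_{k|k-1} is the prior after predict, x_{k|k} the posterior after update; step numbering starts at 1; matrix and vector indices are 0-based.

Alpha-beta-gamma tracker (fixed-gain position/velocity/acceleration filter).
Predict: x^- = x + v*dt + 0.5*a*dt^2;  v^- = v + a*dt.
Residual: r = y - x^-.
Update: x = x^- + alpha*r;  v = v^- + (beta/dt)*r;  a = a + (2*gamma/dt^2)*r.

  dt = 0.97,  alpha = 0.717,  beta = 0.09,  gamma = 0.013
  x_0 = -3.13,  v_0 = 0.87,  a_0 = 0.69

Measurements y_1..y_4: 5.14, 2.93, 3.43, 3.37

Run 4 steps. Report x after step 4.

step 1: x_pred=-1.9615  r=7.1015  x^+=3.1303  v^+=2.1982  a^+=0.8862
step 2: x_pred=5.6795  r=-2.7495  x^+=3.7081  v^+=2.8027  a^+=0.8103
step 3: x_pred=6.8079  r=-3.3779  x^+=4.3860  v^+=3.2753  a^+=0.7169
step 4: x_pred=7.9003  r=-4.5303  x^+=4.6521  v^+=3.5504  a^+=0.5917

x_post = 4.6521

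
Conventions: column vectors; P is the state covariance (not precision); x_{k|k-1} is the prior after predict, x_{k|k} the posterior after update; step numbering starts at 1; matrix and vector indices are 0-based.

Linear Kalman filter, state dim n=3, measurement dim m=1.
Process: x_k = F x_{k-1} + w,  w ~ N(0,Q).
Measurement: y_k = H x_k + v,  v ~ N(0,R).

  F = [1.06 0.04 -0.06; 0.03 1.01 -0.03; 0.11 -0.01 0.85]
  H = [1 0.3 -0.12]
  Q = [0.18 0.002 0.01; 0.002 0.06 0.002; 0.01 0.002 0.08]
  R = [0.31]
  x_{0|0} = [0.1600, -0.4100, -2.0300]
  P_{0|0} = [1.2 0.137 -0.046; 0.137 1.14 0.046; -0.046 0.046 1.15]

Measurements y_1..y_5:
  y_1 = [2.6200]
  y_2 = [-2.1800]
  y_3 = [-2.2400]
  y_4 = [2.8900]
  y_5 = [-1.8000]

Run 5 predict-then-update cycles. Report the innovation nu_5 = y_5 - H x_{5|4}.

innov = [-2.8488]

step 1: x^-=[0.2750, -0.3484, -1.7038]  P^-=[1.5515 0.2338 0.0504; 0.2338 1.2306 0.0188; 0.0504 0.0188 0.9158]  S=[2.1123]  K=[0.7649; 0.2844; -0.0255]  nu=[2.2451]  x^+=[1.9922, 0.2901, -1.7610]  P^+=[0.3158 -0.2257 0.0916; -0.2257 1.0598 0.0341; 0.0916 0.0341 0.9145]
step 2: x^-=[2.2290, 0.4056, -1.2806]  P^-=[0.5089 -0.1906 0.0843; -0.1906 1.1263 -0.0247; 0.0843 -0.0247 0.7617]  S=[0.7984]  K=[0.5531; 0.1882; -0.0182]  nu=[-4.6843]  x^+=[-0.3618, -0.4761, -1.1954]  P^+=[0.2646 -0.2737 0.0923; -0.2737 1.0980 -0.0219; 0.0923 -0.0219 0.7614]
step 3: x^-=[-0.3309, -0.4559, -1.0511]  P^-=[0.4470 -0.2389 0.0851; -0.2389 1.1656 -0.0747; 0.0851 -0.0747 0.6517]  S=[0.7129]  K=[0.5122; 0.1679; -0.0218]  nu=[-1.8985]  x^+=[-1.3032, -0.7747, -1.0097]  P^+=[0.2600 -0.3002 0.0930; -0.3002 1.1455 -0.0721; 0.0930 -0.0721 0.6513]
step 4: x^-=[-1.3518, -0.7912, -0.9939]  P^-=[0.4394 -0.2627 0.0892; -0.2627 1.2153 -0.1185; 0.0892 -0.1185 0.5731]  S=[0.6965]  K=[0.5023; 0.1666; -0.0217]  nu=[4.3599]  x^+=[0.8382, -0.0647, -1.0884]  P^+=[0.2636 -0.3210 0.0968; -0.3210 1.1960 -0.1160; 0.0968 -0.1160 0.5728]
step 5: x^-=[0.9512, -0.0075, -0.8323]  P^-=[0.4412 -0.2804 0.0956; -0.2804 1.2682 -0.1568; 0.0956 -0.1568 0.5179]  S=[0.6929]  K=[0.4988; 0.1715; -0.0196]  nu=[-2.8488]  x^+=[-0.4698, -0.4960, -0.7764]  P^+=[0.2688 -0.3397 0.1024; -0.3397 1.2478 -0.1545; 0.1024 -0.1545 0.5177]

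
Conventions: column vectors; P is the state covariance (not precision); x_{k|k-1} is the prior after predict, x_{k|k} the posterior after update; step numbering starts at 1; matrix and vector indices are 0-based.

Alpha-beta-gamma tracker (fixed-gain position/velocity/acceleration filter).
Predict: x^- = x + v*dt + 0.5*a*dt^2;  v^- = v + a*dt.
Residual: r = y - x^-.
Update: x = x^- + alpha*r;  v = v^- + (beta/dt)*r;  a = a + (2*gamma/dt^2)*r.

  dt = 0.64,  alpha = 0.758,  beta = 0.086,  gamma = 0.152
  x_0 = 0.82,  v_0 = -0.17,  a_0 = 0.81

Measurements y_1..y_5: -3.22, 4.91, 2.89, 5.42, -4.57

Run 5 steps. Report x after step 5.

x_post = -1.4410

step 1: x_pred=0.8771  r=-4.0971  x^+=-2.2285  v^+=-0.2021  a^+=-2.2308
step 2: x_pred=-2.8147  r=7.7247  x^+=3.0406  v^+=-0.5919  a^+=3.5024
step 3: x_pred=3.3791  r=-0.4891  x^+=3.0084  v^+=1.5840  a^+=3.1394
step 4: x_pred=4.6650  r=0.7550  x^+=5.2373  v^+=3.6946  a^+=3.6997
step 5: x_pred=8.3596  r=-12.9296  x^+=-1.4410  v^+=4.3250  a^+=-5.8965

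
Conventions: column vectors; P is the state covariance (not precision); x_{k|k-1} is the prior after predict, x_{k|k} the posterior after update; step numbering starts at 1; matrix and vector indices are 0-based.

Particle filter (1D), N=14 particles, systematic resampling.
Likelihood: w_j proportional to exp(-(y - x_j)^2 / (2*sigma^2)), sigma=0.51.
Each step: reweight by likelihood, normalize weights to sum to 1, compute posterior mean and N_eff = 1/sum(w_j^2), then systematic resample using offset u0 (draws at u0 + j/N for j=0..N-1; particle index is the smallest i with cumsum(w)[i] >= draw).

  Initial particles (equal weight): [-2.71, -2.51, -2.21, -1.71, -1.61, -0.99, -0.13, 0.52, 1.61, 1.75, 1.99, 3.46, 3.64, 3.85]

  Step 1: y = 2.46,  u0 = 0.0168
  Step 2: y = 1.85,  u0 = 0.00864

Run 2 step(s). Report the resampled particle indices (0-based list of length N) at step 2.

step 1: w=[0.0000, 0.0000, 0.0000, 0.0000, 0.0000, 0.0000, 0.0000, 0.0005, 0.1637, 0.2491, 0.4294, 0.0960, 0.0452, 0.0160]  mean=2.1128  Neff=3.5111  idx=[8, 8, 8, 9, 9, 9, 10, 10, 10, 10, 10, 10, 11, 12]
step 2: w=[0.0784, 0.0784, 0.0784, 0.0859, 0.0859, 0.0859, 0.0844, 0.0844, 0.0844, 0.0844, 0.0844, 0.0844, 0.0006, 0.0002]  mean=1.8399  Neff=12.0045  idx=[0, 1, 1, 2, 3, 4, 5, 6, 7, 7, 8, 9, 10, 11]

resampled_idx = [0, 1, 1, 2, 3, 4, 5, 6, 7, 7, 8, 9, 10, 11]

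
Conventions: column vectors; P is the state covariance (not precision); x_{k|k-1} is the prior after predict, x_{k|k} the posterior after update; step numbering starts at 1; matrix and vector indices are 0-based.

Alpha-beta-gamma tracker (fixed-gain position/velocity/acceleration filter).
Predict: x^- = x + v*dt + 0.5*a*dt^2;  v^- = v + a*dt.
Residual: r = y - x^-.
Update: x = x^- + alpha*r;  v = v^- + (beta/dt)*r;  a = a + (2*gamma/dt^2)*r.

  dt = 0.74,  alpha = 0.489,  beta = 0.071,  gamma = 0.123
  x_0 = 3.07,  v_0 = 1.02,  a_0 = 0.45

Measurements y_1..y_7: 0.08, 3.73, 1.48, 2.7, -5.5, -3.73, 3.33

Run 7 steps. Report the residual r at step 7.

resid = 12.5101

step 1: x_pred=3.9480  r=-3.8680  x^+=2.0566  v^+=0.9819  a^+=-1.2876
step 2: x_pred=2.4306  r=1.2994  x^+=3.0660  v^+=0.1537  a^+=-0.7039
step 3: x_pred=2.9870  r=-1.5070  x^+=2.2501  v^+=-0.5118  a^+=-1.3809
step 4: x_pred=1.4933  r=1.2067  x^+=2.0834  v^+=-1.4179  a^+=-0.8388
step 5: x_pred=0.8045  r=-6.3045  x^+=-2.2784  v^+=-2.6435  a^+=-3.6710
step 6: x_pred=-5.2397  r=1.5097  x^+=-4.5014  v^+=-5.2151  a^+=-2.9928
step 7: x_pred=-9.1801  r=12.5101  x^+=-3.0627  v^+=-6.2295  a^+=2.6272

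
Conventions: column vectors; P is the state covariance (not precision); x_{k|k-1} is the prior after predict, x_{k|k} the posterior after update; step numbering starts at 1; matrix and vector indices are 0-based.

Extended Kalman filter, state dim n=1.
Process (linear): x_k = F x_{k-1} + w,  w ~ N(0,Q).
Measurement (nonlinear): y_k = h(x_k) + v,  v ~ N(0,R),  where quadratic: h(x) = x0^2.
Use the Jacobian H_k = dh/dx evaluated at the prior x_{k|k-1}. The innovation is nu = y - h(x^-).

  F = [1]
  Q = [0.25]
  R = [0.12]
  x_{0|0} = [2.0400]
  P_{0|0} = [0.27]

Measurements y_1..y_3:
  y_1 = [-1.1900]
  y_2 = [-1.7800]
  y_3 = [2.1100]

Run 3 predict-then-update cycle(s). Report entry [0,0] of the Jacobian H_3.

step 1: x^-=[2.0400]  P^-=[0.5200]  H_jac=[4.0800]  S=[8.7761]  K=[0.2417]  nu=[-5.3516]  x^+=[0.7463]  P^+=[0.0071]
step 2: x^-=[0.7463]  P^-=[0.2571]  H_jac=[1.4925]  S=[0.6928]  K=[0.5539]  nu=[-2.3369]  x^+=[-0.5482]  P^+=[0.0445]
step 3: x^-=[-0.5482]  P^-=[0.2945]  H_jac=[-1.0965]  S=[0.4741]  K=[-0.6812]  nu=[1.8094]  x^+=[-1.7808]  P^+=[0.0745]

H_jac[0,0] = -1.0965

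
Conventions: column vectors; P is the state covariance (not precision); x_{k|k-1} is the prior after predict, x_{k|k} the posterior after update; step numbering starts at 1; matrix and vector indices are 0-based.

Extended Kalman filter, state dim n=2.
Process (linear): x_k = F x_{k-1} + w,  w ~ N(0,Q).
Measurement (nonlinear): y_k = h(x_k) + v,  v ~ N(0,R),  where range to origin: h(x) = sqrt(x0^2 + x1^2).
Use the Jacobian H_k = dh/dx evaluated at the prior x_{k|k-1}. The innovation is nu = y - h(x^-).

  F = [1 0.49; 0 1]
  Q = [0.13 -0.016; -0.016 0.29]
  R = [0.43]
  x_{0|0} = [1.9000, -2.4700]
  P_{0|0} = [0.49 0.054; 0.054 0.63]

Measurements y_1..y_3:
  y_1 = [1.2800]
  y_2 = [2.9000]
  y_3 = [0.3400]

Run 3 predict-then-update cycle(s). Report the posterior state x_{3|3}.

step 1: x^-=[0.6897, -2.4700]  P^-=[0.8242 0.3467; 0.3467 0.9200]  H_jac=[0.2689 -0.9632]  S=[1.1635]  K=[-0.0965; -0.6815]  nu=[-1.2845]  x^+=[0.8136, -1.5947]  P^+=[0.8133 0.2702; 0.2702 0.3797]
step 2: x^-=[0.0323, -1.5947]  P^-=[1.2993 0.4402; 0.4402 0.6697]  H_jac=[0.0202 -0.9998]  S=[1.0821]  K=[-0.3825; -0.6105]  nu=[1.3050]  x^+=[-0.4668, -2.3914]  P^+=[1.1410 0.1876; 0.1876 0.2664]
step 3: x^-=[-1.6386, -2.3914]  P^-=[1.5188 0.3021; 0.3021 0.5564]  H_jac=[-0.5653 -0.8249]  S=[1.5756]  K=[-0.7030; -0.3997]  nu=[-2.5589]  x^+=[0.1604, -1.3687]  P^+=[0.7400 -0.1406; -0.1406 0.3047]

x_post = [0.1604, -1.3687]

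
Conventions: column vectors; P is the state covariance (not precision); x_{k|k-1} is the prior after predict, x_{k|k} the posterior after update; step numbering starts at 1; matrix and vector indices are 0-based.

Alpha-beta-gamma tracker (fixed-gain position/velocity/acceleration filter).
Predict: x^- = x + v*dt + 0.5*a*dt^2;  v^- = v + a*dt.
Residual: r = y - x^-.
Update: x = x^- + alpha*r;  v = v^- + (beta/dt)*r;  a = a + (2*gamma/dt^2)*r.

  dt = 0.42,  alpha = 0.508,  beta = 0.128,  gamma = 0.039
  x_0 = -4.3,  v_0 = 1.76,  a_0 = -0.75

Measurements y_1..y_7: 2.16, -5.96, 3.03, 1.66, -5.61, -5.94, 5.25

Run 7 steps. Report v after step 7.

step 1: x_pred=-3.6269  r=5.7870  x^+=-0.6872  v^+=3.2086  a^+=1.8089
step 2: x_pred=0.8200  r=-6.7800  x^+=-2.6242  v^+=1.9021  a^+=-1.1891
step 3: x_pred=-1.9303  r=4.9603  x^+=0.5896  v^+=2.9144  a^+=1.0042
step 4: x_pred=1.9022  r=-0.2422  x^+=1.7791  v^+=3.2623  a^+=0.8971
step 5: x_pred=3.2284  r=-8.8384  x^+=-1.2615  v^+=0.9455  a^+=-3.0110
step 6: x_pred=-1.1300  r=-4.8100  x^+=-3.5735  v^+=-1.7851  a^+=-5.1379
step 7: x_pred=-4.7763  r=10.0263  x^+=0.3170  v^+=-0.8873  a^+=-0.7045

v_post = -0.8873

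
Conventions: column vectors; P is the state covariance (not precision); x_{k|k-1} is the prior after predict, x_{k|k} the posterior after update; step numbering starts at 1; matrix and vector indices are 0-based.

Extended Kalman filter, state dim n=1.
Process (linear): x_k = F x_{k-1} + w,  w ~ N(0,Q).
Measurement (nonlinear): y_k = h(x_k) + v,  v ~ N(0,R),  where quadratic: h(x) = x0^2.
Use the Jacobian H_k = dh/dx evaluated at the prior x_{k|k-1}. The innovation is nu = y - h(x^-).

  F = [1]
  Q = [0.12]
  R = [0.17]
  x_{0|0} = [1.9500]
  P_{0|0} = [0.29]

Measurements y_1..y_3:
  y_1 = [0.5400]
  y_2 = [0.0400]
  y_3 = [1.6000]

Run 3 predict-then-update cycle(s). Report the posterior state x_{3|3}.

step 1: x^-=[1.9500]  P^-=[0.4100]  H_jac=[3.9000]  S=[6.4061]  K=[0.2496]  nu=[-3.2625]  x^+=[1.1357]  P^+=[0.0109]
step 2: x^-=[1.1357]  P^-=[0.1309]  H_jac=[2.2713]  S=[0.8452]  K=[0.3517]  nu=[-1.2497]  x^+=[0.6961]  P^+=[0.0263]
step 3: x^-=[0.6961]  P^-=[0.1463]  H_jac=[1.3922]  S=[0.4536]  K=[0.4491]  nu=[1.1154]  x^+=[1.1970]  P^+=[0.0548]

x_post = [1.1970]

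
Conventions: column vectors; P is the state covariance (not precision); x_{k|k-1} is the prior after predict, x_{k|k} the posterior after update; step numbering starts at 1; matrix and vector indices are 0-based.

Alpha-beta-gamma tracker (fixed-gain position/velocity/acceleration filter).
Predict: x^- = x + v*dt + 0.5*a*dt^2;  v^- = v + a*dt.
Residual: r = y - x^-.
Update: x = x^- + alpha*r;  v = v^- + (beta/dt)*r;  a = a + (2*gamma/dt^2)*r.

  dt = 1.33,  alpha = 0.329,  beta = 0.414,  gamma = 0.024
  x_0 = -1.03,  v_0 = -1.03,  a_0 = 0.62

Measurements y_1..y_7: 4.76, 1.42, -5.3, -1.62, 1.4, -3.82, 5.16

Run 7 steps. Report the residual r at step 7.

step 1: x_pred=-1.8515  r=6.6115  x^+=0.3237  v^+=1.8526  a^+=0.7994
step 2: x_pred=3.4947  r=-2.0747  x^+=2.8121  v^+=2.2700  a^+=0.7431
step 3: x_pred=6.4885  r=-11.7885  x^+=2.6101  v^+=-0.4111  a^+=0.4232
step 4: x_pred=2.4376  r=-4.0576  x^+=1.1026  v^+=-1.1113  a^+=0.3131
step 5: x_pred=-0.0984  r=1.4984  x^+=0.3946  v^+=-0.2284  a^+=0.3538
step 6: x_pred=0.4037  r=-4.2237  x^+=-0.9859  v^+=-1.0726  a^+=0.2392
step 7: x_pred=-2.2010  r=7.3610  x^+=0.2208  v^+=1.5368  a^+=0.4389

resid = 7.3610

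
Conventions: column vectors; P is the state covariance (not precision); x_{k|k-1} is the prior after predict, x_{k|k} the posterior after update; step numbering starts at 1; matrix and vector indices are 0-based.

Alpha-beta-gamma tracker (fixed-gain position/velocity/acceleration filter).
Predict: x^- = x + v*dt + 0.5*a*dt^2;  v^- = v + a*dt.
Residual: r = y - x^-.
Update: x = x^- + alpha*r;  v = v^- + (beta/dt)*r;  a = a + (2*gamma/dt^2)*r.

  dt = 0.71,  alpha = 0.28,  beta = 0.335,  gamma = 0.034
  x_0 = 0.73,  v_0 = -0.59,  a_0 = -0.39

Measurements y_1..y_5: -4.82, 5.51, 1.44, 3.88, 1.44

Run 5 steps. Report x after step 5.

x_post = 3.5597

step 1: x_pred=0.2128  r=-5.0328  x^+=-1.1964  v^+=-3.2415  a^+=-1.0689
step 2: x_pred=-3.7673  r=9.2773  x^+=-1.1696  v^+=0.3769  a^+=0.1826
step 3: x_pred=-0.8561  r=2.2961  x^+=-0.2132  v^+=1.5898  a^+=0.4923
step 4: x_pred=1.0397  r=2.8403  x^+=1.8350  v^+=3.2795  a^+=0.8754
step 5: x_pred=4.3841  r=-2.9441  x^+=3.5597  v^+=2.5119  a^+=0.4783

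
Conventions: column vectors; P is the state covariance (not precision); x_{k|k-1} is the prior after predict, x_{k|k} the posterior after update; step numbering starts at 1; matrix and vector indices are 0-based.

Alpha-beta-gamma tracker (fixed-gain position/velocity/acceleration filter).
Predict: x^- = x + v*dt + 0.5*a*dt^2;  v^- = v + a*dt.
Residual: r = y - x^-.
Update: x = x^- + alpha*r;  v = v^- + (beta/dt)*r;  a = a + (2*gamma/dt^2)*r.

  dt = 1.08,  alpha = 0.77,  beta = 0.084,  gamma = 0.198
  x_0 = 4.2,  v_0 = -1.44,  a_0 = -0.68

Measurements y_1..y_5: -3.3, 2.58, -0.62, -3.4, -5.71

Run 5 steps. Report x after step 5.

step 1: x_pred=2.2482  r=-5.5482  x^+=-2.0239  v^+=-2.6059  a^+=-2.5637
step 2: x_pred=-6.3334  r=8.9134  x^+=0.5299  v^+=-4.6814  a^+=0.4625
step 3: x_pred=-4.2563  r=3.6363  x^+=-1.4563  v^+=-3.8991  a^+=1.6970
step 4: x_pred=-4.6776  r=1.2776  x^+=-3.6939  v^+=-1.9669  a^+=2.1308
step 5: x_pred=-4.5754  r=-1.1346  x^+=-5.4490  v^+=0.2461  a^+=1.7456

x_post = -5.4490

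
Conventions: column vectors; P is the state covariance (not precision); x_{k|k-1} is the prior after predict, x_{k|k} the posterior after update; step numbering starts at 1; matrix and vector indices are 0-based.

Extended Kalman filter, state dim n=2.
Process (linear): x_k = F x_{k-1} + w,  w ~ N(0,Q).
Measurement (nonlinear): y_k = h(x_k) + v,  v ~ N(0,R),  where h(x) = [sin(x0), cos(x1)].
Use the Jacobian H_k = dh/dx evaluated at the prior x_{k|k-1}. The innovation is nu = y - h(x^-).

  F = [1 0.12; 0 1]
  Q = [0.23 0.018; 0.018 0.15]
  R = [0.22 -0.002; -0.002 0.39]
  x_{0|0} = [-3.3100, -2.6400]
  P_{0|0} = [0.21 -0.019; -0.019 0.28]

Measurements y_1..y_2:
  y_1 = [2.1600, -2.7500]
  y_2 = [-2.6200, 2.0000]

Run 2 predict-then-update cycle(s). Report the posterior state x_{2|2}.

step 1: x^-=[-3.6268, -2.6400]  P^-=[0.4395 0.0326; 0.0326 0.4300]  H_jac=[-0.8846 0.0000; 0.0000 0.4808]  S=[0.5639 -0.0159; -0.0159 0.4894]  K=[-0.6891 0.0097; -0.0393 0.4212]  nu=[1.6936, -1.8732]  x^+=[-4.8121, -3.4955]  P^+=[0.1714 0.0107; 0.0107 0.3418]
step 2: x^-=[-5.2315, -3.4955]  P^-=[0.4089 0.0697; 0.0697 0.4918]  H_jac=[0.4961 0.0000; 0.0000 -0.3466]  S=[0.3207 -0.0140; -0.0140 0.4491]  K=[0.6312 -0.0342; 0.0915 -0.3767]  nu=[-3.4882, 2.9380]  x^+=[-7.5337, -4.9212]  P^+=[0.2800 0.0421; 0.0421 0.4244]

x_post = [-7.5337, -4.9212]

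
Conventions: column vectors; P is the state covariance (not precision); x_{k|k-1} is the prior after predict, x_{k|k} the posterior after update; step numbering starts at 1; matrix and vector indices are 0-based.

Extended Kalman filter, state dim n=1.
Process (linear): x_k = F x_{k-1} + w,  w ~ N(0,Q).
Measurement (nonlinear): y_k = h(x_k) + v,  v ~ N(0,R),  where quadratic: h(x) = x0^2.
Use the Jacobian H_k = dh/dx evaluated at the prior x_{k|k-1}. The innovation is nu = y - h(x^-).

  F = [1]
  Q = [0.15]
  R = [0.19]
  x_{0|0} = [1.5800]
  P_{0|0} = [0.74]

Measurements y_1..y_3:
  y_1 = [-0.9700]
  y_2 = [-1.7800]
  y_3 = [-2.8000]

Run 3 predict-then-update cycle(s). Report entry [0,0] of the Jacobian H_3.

step 1: x^-=[1.5800]  P^-=[0.8900]  H_jac=[3.1600]  S=[9.0772]  K=[0.3098]  nu=[-3.4664]  x^+=[0.5060]  P^+=[0.0186]
step 2: x^-=[0.5060]  P^-=[0.1686]  H_jac=[1.0120]  S=[0.3627]  K=[0.4705]  nu=[-2.0360]  x^+=[-0.4520]  P^+=[0.0883]
step 3: x^-=[-0.4520]  P^-=[0.2383]  H_jac=[-0.9039]  S=[0.3847]  K=[-0.5600]  nu=[-3.0043]  x^+=[1.2303]  P^+=[0.1177]

H_jac[0,0] = -0.9039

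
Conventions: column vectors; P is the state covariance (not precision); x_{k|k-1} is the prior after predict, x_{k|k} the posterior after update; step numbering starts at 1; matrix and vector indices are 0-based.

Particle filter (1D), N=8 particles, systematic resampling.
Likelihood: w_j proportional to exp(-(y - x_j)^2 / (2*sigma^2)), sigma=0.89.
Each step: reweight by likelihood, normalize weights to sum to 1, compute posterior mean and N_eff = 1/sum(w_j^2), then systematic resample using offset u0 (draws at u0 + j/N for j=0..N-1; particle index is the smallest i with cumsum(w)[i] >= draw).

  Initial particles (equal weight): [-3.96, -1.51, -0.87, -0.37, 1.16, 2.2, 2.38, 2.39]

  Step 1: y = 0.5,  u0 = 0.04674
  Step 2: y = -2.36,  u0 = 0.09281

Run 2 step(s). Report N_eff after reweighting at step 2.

step 1: w=[0.0000, 0.0365, 0.1431, 0.2902, 0.3554, 0.0755, 0.0503, 0.0491]  mean=0.5282  Neff=4.1161  idx=[2, 2, 3, 3, 4, 4, 4, 6]
step 2: w=[0.3743, 0.3743, 0.1248, 0.1248, 0.0006, 0.0006, 0.0006, 0.0000]  mean=-0.7415  Neff=3.2120  idx=[0, 0, 0, 1, 1, 1, 2, 3]

N_eff = 3.2120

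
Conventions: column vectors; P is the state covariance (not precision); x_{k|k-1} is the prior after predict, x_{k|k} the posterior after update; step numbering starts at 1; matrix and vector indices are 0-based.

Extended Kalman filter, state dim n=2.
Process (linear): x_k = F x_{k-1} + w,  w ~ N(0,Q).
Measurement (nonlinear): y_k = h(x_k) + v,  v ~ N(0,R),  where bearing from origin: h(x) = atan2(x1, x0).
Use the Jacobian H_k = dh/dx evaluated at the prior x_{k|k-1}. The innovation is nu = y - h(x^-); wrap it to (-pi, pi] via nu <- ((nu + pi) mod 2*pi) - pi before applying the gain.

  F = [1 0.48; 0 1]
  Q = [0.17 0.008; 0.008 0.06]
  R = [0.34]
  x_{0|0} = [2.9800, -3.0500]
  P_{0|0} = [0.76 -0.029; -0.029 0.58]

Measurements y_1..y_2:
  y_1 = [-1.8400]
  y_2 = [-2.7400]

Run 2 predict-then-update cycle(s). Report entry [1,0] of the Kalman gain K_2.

step 1: x^-=[1.5160, -3.0500]  P^-=[1.0358 0.2574; 0.2574 0.6400]  H_jac=[0.2629 0.1307]  S=[0.4402]  K=[0.6950; 0.3437]  nu=[-0.7305]  x^+=[1.0083, -3.3011]  P^+=[0.8231 0.1522; 0.1522 0.5880]
step 2: x^-=[-0.5762, -3.3011]  P^-=[1.2748 0.4425; 0.4425 0.6480]  H_jac=[0.2940 -0.0513]  S=[0.4385]  K=[0.8028; 0.2208]  nu=[-0.9964]  x^+=[-1.3761, -3.5211]  P^+=[0.9921 0.3647; 0.3647 0.6266]

K[1,0] = 0.2208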